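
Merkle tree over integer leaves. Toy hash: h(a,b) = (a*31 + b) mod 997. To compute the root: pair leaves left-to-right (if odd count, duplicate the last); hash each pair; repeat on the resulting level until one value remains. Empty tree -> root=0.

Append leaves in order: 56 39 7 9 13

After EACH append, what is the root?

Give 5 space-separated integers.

After append 56 (leaves=[56]):
  L0: [56]
  root=56
After append 39 (leaves=[56, 39]):
  L0: [56, 39]
  L1: h(56,39)=(56*31+39)%997=778 -> [778]
  root=778
After append 7 (leaves=[56, 39, 7]):
  L0: [56, 39, 7]
  L1: h(56,39)=(56*31+39)%997=778 h(7,7)=(7*31+7)%997=224 -> [778, 224]
  L2: h(778,224)=(778*31+224)%997=414 -> [414]
  root=414
After append 9 (leaves=[56, 39, 7, 9]):
  L0: [56, 39, 7, 9]
  L1: h(56,39)=(56*31+39)%997=778 h(7,9)=(7*31+9)%997=226 -> [778, 226]
  L2: h(778,226)=(778*31+226)%997=416 -> [416]
  root=416
After append 13 (leaves=[56, 39, 7, 9, 13]):
  L0: [56, 39, 7, 9, 13]
  L1: h(56,39)=(56*31+39)%997=778 h(7,9)=(7*31+9)%997=226 h(13,13)=(13*31+13)%997=416 -> [778, 226, 416]
  L2: h(778,226)=(778*31+226)%997=416 h(416,416)=(416*31+416)%997=351 -> [416, 351]
  L3: h(416,351)=(416*31+351)%997=286 -> [286]
  root=286

Answer: 56 778 414 416 286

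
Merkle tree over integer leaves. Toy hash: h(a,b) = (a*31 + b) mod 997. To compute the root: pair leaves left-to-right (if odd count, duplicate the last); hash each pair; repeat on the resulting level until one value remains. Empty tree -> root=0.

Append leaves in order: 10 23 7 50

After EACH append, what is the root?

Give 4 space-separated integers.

After append 10 (leaves=[10]):
  L0: [10]
  root=10
After append 23 (leaves=[10, 23]):
  L0: [10, 23]
  L1: h(10,23)=(10*31+23)%997=333 -> [333]
  root=333
After append 7 (leaves=[10, 23, 7]):
  L0: [10, 23, 7]
  L1: h(10,23)=(10*31+23)%997=333 h(7,7)=(7*31+7)%997=224 -> [333, 224]
  L2: h(333,224)=(333*31+224)%997=577 -> [577]
  root=577
After append 50 (leaves=[10, 23, 7, 50]):
  L0: [10, 23, 7, 50]
  L1: h(10,23)=(10*31+23)%997=333 h(7,50)=(7*31+50)%997=267 -> [333, 267]
  L2: h(333,267)=(333*31+267)%997=620 -> [620]
  root=620

Answer: 10 333 577 620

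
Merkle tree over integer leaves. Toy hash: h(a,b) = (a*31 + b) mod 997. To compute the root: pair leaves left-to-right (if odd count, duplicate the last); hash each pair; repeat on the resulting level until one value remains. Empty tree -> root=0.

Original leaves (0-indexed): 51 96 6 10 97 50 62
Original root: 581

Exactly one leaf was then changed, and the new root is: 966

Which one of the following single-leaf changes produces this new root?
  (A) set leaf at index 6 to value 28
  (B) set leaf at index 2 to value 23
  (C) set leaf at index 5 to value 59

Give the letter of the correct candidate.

Original leaves: [51, 96, 6, 10, 97, 50, 62]
Target new root: 966
Try each candidate change and compute the resulting root:
Candidate A: set leaf[6] = 28 -> leaves = [51, 96, 6, 10, 97, 50, 28]
  L0: [51, 96, 6, 10, 97, 50, 28]
  L1: h(51,96)=(51*31+96)%997=680 h(6,10)=(6*31+10)%997=196 h(97,50)=(97*31+50)%997=66 h(28,28)=(28*31+28)%997=896 -> [680, 196, 66, 896]
  L2: h(680,196)=(680*31+196)%997=339 h(66,896)=(66*31+896)%997=948 -> [339, 948]
  L3: h(339,948)=(339*31+948)%997=490 -> [490]
  root = 490 != target 966
Candidate B: set leaf[2] = 23 -> leaves = [51, 96, 23, 10, 97, 50, 62]
  L0: [51, 96, 23, 10, 97, 50, 62]
  L1: h(51,96)=(51*31+96)%997=680 h(23,10)=(23*31+10)%997=723 h(97,50)=(97*31+50)%997=66 h(62,62)=(62*31+62)%997=987 -> [680, 723, 66, 987]
  L2: h(680,723)=(680*31+723)%997=866 h(66,987)=(66*31+987)%997=42 -> [866, 42]
  L3: h(866,42)=(866*31+42)%997=966 -> [966]
  root = 966 == target 966  ** MATCH **
Candidate C: set leaf[5] = 59 -> leaves = [51, 96, 6, 10, 97, 59, 62]
  L0: [51, 96, 6, 10, 97, 59, 62]
  L1: h(51,96)=(51*31+96)%997=680 h(6,10)=(6*31+10)%997=196 h(97,59)=(97*31+59)%997=75 h(62,62)=(62*31+62)%997=987 -> [680, 196, 75, 987]
  L2: h(680,196)=(680*31+196)%997=339 h(75,987)=(75*31+987)%997=321 -> [339, 321]
  L3: h(339,321)=(339*31+321)%997=860 -> [860]
  root = 860 != target 966
Candidate B produces the target root.

Answer: B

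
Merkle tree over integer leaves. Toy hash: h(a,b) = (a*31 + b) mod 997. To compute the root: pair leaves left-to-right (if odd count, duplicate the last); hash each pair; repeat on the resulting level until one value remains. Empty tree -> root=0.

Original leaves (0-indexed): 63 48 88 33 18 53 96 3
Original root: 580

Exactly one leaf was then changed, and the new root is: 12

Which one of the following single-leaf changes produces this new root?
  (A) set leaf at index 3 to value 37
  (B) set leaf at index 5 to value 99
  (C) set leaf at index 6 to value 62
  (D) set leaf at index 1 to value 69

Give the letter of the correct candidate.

Answer: B

Derivation:
Original leaves: [63, 48, 88, 33, 18, 53, 96, 3]
Target new root: 12
Try each candidate change and compute the resulting root:
Candidate A: set leaf[3] = 37 -> leaves = [63, 48, 88, 37, 18, 53, 96, 3]
  L0: [63, 48, 88, 37, 18, 53, 96, 3]
  L1: h(63,48)=(63*31+48)%997=7 h(88,37)=(88*31+37)%997=771 h(18,53)=(18*31+53)%997=611 h(96,3)=(96*31+3)%997=985 -> [7, 771, 611, 985]
  L2: h(7,771)=(7*31+771)%997=988 h(611,985)=(611*31+985)%997=983 -> [988, 983]
  L3: h(988,983)=(988*31+983)%997=704 -> [704]
  root = 704 != target 12
Candidate B: set leaf[5] = 99 -> leaves = [63, 48, 88, 33, 18, 99, 96, 3]
  L0: [63, 48, 88, 33, 18, 99, 96, 3]
  L1: h(63,48)=(63*31+48)%997=7 h(88,33)=(88*31+33)%997=767 h(18,99)=(18*31+99)%997=657 h(96,3)=(96*31+3)%997=985 -> [7, 767, 657, 985]
  L2: h(7,767)=(7*31+767)%997=984 h(657,985)=(657*31+985)%997=415 -> [984, 415]
  L3: h(984,415)=(984*31+415)%997=12 -> [12]
  root = 12 == target 12  ** MATCH **
Candidate C: set leaf[6] = 62 -> leaves = [63, 48, 88, 33, 18, 53, 62, 3]
  L0: [63, 48, 88, 33, 18, 53, 62, 3]
  L1: h(63,48)=(63*31+48)%997=7 h(88,33)=(88*31+33)%997=767 h(18,53)=(18*31+53)%997=611 h(62,3)=(62*31+3)%997=928 -> [7, 767, 611, 928]
  L2: h(7,767)=(7*31+767)%997=984 h(611,928)=(611*31+928)%997=926 -> [984, 926]
  L3: h(984,926)=(984*31+926)%997=523 -> [523]
  root = 523 != target 12
Candidate D: set leaf[1] = 69 -> leaves = [63, 69, 88, 33, 18, 53, 96, 3]
  L0: [63, 69, 88, 33, 18, 53, 96, 3]
  L1: h(63,69)=(63*31+69)%997=28 h(88,33)=(88*31+33)%997=767 h(18,53)=(18*31+53)%997=611 h(96,3)=(96*31+3)%997=985 -> [28, 767, 611, 985]
  L2: h(28,767)=(28*31+767)%997=638 h(611,985)=(611*31+985)%997=983 -> [638, 983]
  L3: h(638,983)=(638*31+983)%997=821 -> [821]
  root = 821 != target 12
Candidate B produces the target root.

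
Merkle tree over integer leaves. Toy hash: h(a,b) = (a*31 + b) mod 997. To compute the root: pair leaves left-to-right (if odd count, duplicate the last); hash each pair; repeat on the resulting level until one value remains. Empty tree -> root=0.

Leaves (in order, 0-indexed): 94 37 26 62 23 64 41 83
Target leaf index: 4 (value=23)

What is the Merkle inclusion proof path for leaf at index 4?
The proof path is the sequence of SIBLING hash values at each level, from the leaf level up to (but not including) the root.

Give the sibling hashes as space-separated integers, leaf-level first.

L0 (leaves): [94, 37, 26, 62, 23, 64, 41, 83], target index=4
L1: h(94,37)=(94*31+37)%997=957 [pair 0] h(26,62)=(26*31+62)%997=868 [pair 1] h(23,64)=(23*31+64)%997=777 [pair 2] h(41,83)=(41*31+83)%997=357 [pair 3] -> [957, 868, 777, 357]
  Sibling for proof at L0: 64
L2: h(957,868)=(957*31+868)%997=625 [pair 0] h(777,357)=(777*31+357)%997=516 [pair 1] -> [625, 516]
  Sibling for proof at L1: 357
L3: h(625,516)=(625*31+516)%997=948 [pair 0] -> [948]
  Sibling for proof at L2: 625
Root: 948
Proof path (sibling hashes from leaf to root): [64, 357, 625]

Answer: 64 357 625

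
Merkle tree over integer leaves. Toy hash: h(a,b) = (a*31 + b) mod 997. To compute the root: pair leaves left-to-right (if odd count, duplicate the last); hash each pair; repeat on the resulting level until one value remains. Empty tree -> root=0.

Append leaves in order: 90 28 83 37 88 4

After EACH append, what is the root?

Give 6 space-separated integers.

After append 90 (leaves=[90]):
  L0: [90]
  root=90
After append 28 (leaves=[90, 28]):
  L0: [90, 28]
  L1: h(90,28)=(90*31+28)%997=824 -> [824]
  root=824
After append 83 (leaves=[90, 28, 83]):
  L0: [90, 28, 83]
  L1: h(90,28)=(90*31+28)%997=824 h(83,83)=(83*31+83)%997=662 -> [824, 662]
  L2: h(824,662)=(824*31+662)%997=284 -> [284]
  root=284
After append 37 (leaves=[90, 28, 83, 37]):
  L0: [90, 28, 83, 37]
  L1: h(90,28)=(90*31+28)%997=824 h(83,37)=(83*31+37)%997=616 -> [824, 616]
  L2: h(824,616)=(824*31+616)%997=238 -> [238]
  root=238
After append 88 (leaves=[90, 28, 83, 37, 88]):
  L0: [90, 28, 83, 37, 88]
  L1: h(90,28)=(90*31+28)%997=824 h(83,37)=(83*31+37)%997=616 h(88,88)=(88*31+88)%997=822 -> [824, 616, 822]
  L2: h(824,616)=(824*31+616)%997=238 h(822,822)=(822*31+822)%997=382 -> [238, 382]
  L3: h(238,382)=(238*31+382)%997=781 -> [781]
  root=781
After append 4 (leaves=[90, 28, 83, 37, 88, 4]):
  L0: [90, 28, 83, 37, 88, 4]
  L1: h(90,28)=(90*31+28)%997=824 h(83,37)=(83*31+37)%997=616 h(88,4)=(88*31+4)%997=738 -> [824, 616, 738]
  L2: h(824,616)=(824*31+616)%997=238 h(738,738)=(738*31+738)%997=685 -> [238, 685]
  L3: h(238,685)=(238*31+685)%997=87 -> [87]
  root=87

Answer: 90 824 284 238 781 87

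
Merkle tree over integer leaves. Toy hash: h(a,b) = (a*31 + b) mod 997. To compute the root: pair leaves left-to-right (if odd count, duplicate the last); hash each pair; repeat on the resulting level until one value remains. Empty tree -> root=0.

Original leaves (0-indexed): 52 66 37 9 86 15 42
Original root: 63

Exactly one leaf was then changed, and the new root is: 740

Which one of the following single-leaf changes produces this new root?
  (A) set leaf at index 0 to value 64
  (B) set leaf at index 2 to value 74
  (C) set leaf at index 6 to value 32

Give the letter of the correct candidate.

Original leaves: [52, 66, 37, 9, 86, 15, 42]
Target new root: 740
Try each candidate change and compute the resulting root:
Candidate A: set leaf[0] = 64 -> leaves = [64, 66, 37, 9, 86, 15, 42]
  L0: [64, 66, 37, 9, 86, 15, 42]
  L1: h(64,66)=(64*31+66)%997=56 h(37,9)=(37*31+9)%997=159 h(86,15)=(86*31+15)%997=687 h(42,42)=(42*31+42)%997=347 -> [56, 159, 687, 347]
  L2: h(56,159)=(56*31+159)%997=898 h(687,347)=(687*31+347)%997=707 -> [898, 707]
  L3: h(898,707)=(898*31+707)%997=629 -> [629]
  root = 629 != target 740
Candidate B: set leaf[2] = 74 -> leaves = [52, 66, 74, 9, 86, 15, 42]
  L0: [52, 66, 74, 9, 86, 15, 42]
  L1: h(52,66)=(52*31+66)%997=681 h(74,9)=(74*31+9)%997=309 h(86,15)=(86*31+15)%997=687 h(42,42)=(42*31+42)%997=347 -> [681, 309, 687, 347]
  L2: h(681,309)=(681*31+309)%997=483 h(687,347)=(687*31+347)%997=707 -> [483, 707]
  L3: h(483,707)=(483*31+707)%997=725 -> [725]
  root = 725 != target 740
Candidate C: set leaf[6] = 32 -> leaves = [52, 66, 37, 9, 86, 15, 32]
  L0: [52, 66, 37, 9, 86, 15, 32]
  L1: h(52,66)=(52*31+66)%997=681 h(37,9)=(37*31+9)%997=159 h(86,15)=(86*31+15)%997=687 h(32,32)=(32*31+32)%997=27 -> [681, 159, 687, 27]
  L2: h(681,159)=(681*31+159)%997=333 h(687,27)=(687*31+27)%997=387 -> [333, 387]
  L3: h(333,387)=(333*31+387)%997=740 -> [740]
  root = 740 == target 740  ** MATCH **
Candidate C produces the target root.

Answer: C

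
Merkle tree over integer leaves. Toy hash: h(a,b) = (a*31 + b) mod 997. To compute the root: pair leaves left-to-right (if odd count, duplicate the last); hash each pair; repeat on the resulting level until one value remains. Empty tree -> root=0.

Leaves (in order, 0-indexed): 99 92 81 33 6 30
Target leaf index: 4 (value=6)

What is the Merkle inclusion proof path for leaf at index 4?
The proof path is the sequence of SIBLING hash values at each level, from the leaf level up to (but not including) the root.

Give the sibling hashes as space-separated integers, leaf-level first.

L0 (leaves): [99, 92, 81, 33, 6, 30], target index=4
L1: h(99,92)=(99*31+92)%997=170 [pair 0] h(81,33)=(81*31+33)%997=550 [pair 1] h(6,30)=(6*31+30)%997=216 [pair 2] -> [170, 550, 216]
  Sibling for proof at L0: 30
L2: h(170,550)=(170*31+550)%997=835 [pair 0] h(216,216)=(216*31+216)%997=930 [pair 1] -> [835, 930]
  Sibling for proof at L1: 216
L3: h(835,930)=(835*31+930)%997=893 [pair 0] -> [893]
  Sibling for proof at L2: 835
Root: 893
Proof path (sibling hashes from leaf to root): [30, 216, 835]

Answer: 30 216 835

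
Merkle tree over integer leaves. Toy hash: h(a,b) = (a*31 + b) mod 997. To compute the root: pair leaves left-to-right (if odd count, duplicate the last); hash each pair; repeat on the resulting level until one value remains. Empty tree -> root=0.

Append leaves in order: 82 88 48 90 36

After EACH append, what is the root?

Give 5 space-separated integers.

Answer: 82 636 315 357 75

Derivation:
After append 82 (leaves=[82]):
  L0: [82]
  root=82
After append 88 (leaves=[82, 88]):
  L0: [82, 88]
  L1: h(82,88)=(82*31+88)%997=636 -> [636]
  root=636
After append 48 (leaves=[82, 88, 48]):
  L0: [82, 88, 48]
  L1: h(82,88)=(82*31+88)%997=636 h(48,48)=(48*31+48)%997=539 -> [636, 539]
  L2: h(636,539)=(636*31+539)%997=315 -> [315]
  root=315
After append 90 (leaves=[82, 88, 48, 90]):
  L0: [82, 88, 48, 90]
  L1: h(82,88)=(82*31+88)%997=636 h(48,90)=(48*31+90)%997=581 -> [636, 581]
  L2: h(636,581)=(636*31+581)%997=357 -> [357]
  root=357
After append 36 (leaves=[82, 88, 48, 90, 36]):
  L0: [82, 88, 48, 90, 36]
  L1: h(82,88)=(82*31+88)%997=636 h(48,90)=(48*31+90)%997=581 h(36,36)=(36*31+36)%997=155 -> [636, 581, 155]
  L2: h(636,581)=(636*31+581)%997=357 h(155,155)=(155*31+155)%997=972 -> [357, 972]
  L3: h(357,972)=(357*31+972)%997=75 -> [75]
  root=75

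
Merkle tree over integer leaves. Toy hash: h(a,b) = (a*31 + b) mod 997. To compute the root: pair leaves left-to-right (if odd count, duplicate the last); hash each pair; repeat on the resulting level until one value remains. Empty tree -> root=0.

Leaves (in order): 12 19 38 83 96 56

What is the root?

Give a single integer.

Answer: 405

Derivation:
L0: [12, 19, 38, 83, 96, 56]
L1: h(12,19)=(12*31+19)%997=391 h(38,83)=(38*31+83)%997=264 h(96,56)=(96*31+56)%997=41 -> [391, 264, 41]
L2: h(391,264)=(391*31+264)%997=421 h(41,41)=(41*31+41)%997=315 -> [421, 315]
L3: h(421,315)=(421*31+315)%997=405 -> [405]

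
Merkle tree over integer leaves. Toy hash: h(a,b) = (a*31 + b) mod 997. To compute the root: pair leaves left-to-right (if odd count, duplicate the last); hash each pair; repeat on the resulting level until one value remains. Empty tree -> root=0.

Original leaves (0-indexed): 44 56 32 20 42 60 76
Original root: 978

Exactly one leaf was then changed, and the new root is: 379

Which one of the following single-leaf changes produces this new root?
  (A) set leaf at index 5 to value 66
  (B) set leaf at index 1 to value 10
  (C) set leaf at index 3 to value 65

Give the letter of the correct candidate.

Original leaves: [44, 56, 32, 20, 42, 60, 76]
Target new root: 379
Try each candidate change and compute the resulting root:
Candidate A: set leaf[5] = 66 -> leaves = [44, 56, 32, 20, 42, 66, 76]
  L0: [44, 56, 32, 20, 42, 66, 76]
  L1: h(44,56)=(44*31+56)%997=423 h(32,20)=(32*31+20)%997=15 h(42,66)=(42*31+66)%997=371 h(76,76)=(76*31+76)%997=438 -> [423, 15, 371, 438]
  L2: h(423,15)=(423*31+15)%997=167 h(371,438)=(371*31+438)%997=972 -> [167, 972]
  L3: h(167,972)=(167*31+972)%997=167 -> [167]
  root = 167 != target 379
Candidate B: set leaf[1] = 10 -> leaves = [44, 10, 32, 20, 42, 60, 76]
  L0: [44, 10, 32, 20, 42, 60, 76]
  L1: h(44,10)=(44*31+10)%997=377 h(32,20)=(32*31+20)%997=15 h(42,60)=(42*31+60)%997=365 h(76,76)=(76*31+76)%997=438 -> [377, 15, 365, 438]
  L2: h(377,15)=(377*31+15)%997=735 h(365,438)=(365*31+438)%997=786 -> [735, 786]
  L3: h(735,786)=(735*31+786)%997=640 -> [640]
  root = 640 != target 379
Candidate C: set leaf[3] = 65 -> leaves = [44, 56, 32, 65, 42, 60, 76]
  L0: [44, 56, 32, 65, 42, 60, 76]
  L1: h(44,56)=(44*31+56)%997=423 h(32,65)=(32*31+65)%997=60 h(42,60)=(42*31+60)%997=365 h(76,76)=(76*31+76)%997=438 -> [423, 60, 365, 438]
  L2: h(423,60)=(423*31+60)%997=212 h(365,438)=(365*31+438)%997=786 -> [212, 786]
  L3: h(212,786)=(212*31+786)%997=379 -> [379]
  root = 379 == target 379  ** MATCH **
Candidate C produces the target root.

Answer: C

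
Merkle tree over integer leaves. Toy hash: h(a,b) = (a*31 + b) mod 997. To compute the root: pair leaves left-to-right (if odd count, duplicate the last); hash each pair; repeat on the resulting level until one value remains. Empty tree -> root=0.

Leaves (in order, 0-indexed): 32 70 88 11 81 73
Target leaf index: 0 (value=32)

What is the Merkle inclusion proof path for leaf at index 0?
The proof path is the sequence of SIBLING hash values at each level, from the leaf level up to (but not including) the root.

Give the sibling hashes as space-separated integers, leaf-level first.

Answer: 70 745 934

Derivation:
L0 (leaves): [32, 70, 88, 11, 81, 73], target index=0
L1: h(32,70)=(32*31+70)%997=65 [pair 0] h(88,11)=(88*31+11)%997=745 [pair 1] h(81,73)=(81*31+73)%997=590 [pair 2] -> [65, 745, 590]
  Sibling for proof at L0: 70
L2: h(65,745)=(65*31+745)%997=766 [pair 0] h(590,590)=(590*31+590)%997=934 [pair 1] -> [766, 934]
  Sibling for proof at L1: 745
L3: h(766,934)=(766*31+934)%997=752 [pair 0] -> [752]
  Sibling for proof at L2: 934
Root: 752
Proof path (sibling hashes from leaf to root): [70, 745, 934]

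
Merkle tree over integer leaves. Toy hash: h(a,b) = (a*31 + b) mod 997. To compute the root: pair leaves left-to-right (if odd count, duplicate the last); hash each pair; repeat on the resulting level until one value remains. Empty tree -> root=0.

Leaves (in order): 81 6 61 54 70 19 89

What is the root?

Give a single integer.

L0: [81, 6, 61, 54, 70, 19, 89]
L1: h(81,6)=(81*31+6)%997=523 h(61,54)=(61*31+54)%997=948 h(70,19)=(70*31+19)%997=195 h(89,89)=(89*31+89)%997=854 -> [523, 948, 195, 854]
L2: h(523,948)=(523*31+948)%997=212 h(195,854)=(195*31+854)%997=917 -> [212, 917]
L3: h(212,917)=(212*31+917)%997=510 -> [510]

Answer: 510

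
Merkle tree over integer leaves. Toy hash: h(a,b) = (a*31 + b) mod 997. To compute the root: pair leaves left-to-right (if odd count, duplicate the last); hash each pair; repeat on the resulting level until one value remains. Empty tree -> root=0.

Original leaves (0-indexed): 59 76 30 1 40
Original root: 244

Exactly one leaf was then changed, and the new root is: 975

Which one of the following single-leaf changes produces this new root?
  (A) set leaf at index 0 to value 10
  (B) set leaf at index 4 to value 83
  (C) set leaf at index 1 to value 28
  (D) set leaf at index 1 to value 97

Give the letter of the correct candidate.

Answer: C

Derivation:
Original leaves: [59, 76, 30, 1, 40]
Target new root: 975
Try each candidate change and compute the resulting root:
Candidate A: set leaf[0] = 10 -> leaves = [10, 76, 30, 1, 40]
  L0: [10, 76, 30, 1, 40]
  L1: h(10,76)=(10*31+76)%997=386 h(30,1)=(30*31+1)%997=931 h(40,40)=(40*31+40)%997=283 -> [386, 931, 283]
  L2: h(386,931)=(386*31+931)%997=933 h(283,283)=(283*31+283)%997=83 -> [933, 83]
  L3: h(933,83)=(933*31+83)%997=93 -> [93]
  root = 93 != target 975
Candidate B: set leaf[4] = 83 -> leaves = [59, 76, 30, 1, 83]
  L0: [59, 76, 30, 1, 83]
  L1: h(59,76)=(59*31+76)%997=908 h(30,1)=(30*31+1)%997=931 h(83,83)=(83*31+83)%997=662 -> [908, 931, 662]
  L2: h(908,931)=(908*31+931)%997=166 h(662,662)=(662*31+662)%997=247 -> [166, 247]
  L3: h(166,247)=(166*31+247)%997=408 -> [408]
  root = 408 != target 975
Candidate C: set leaf[1] = 28 -> leaves = [59, 28, 30, 1, 40]
  L0: [59, 28, 30, 1, 40]
  L1: h(59,28)=(59*31+28)%997=860 h(30,1)=(30*31+1)%997=931 h(40,40)=(40*31+40)%997=283 -> [860, 931, 283]
  L2: h(860,931)=(860*31+931)%997=672 h(283,283)=(283*31+283)%997=83 -> [672, 83]
  L3: h(672,83)=(672*31+83)%997=975 -> [975]
  root = 975 == target 975  ** MATCH **
Candidate D: set leaf[1] = 97 -> leaves = [59, 97, 30, 1, 40]
  L0: [59, 97, 30, 1, 40]
  L1: h(59,97)=(59*31+97)%997=929 h(30,1)=(30*31+1)%997=931 h(40,40)=(40*31+40)%997=283 -> [929, 931, 283]
  L2: h(929,931)=(929*31+931)%997=817 h(283,283)=(283*31+283)%997=83 -> [817, 83]
  L3: h(817,83)=(817*31+83)%997=485 -> [485]
  root = 485 != target 975
Candidate C produces the target root.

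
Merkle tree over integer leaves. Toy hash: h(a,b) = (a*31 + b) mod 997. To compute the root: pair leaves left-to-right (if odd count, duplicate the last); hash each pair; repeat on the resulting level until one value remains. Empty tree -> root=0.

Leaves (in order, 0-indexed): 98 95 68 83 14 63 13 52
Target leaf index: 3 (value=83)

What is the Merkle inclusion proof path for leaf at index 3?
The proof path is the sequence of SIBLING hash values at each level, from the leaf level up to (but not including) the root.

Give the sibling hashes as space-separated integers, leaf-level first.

L0 (leaves): [98, 95, 68, 83, 14, 63, 13, 52], target index=3
L1: h(98,95)=(98*31+95)%997=142 [pair 0] h(68,83)=(68*31+83)%997=197 [pair 1] h(14,63)=(14*31+63)%997=497 [pair 2] h(13,52)=(13*31+52)%997=455 [pair 3] -> [142, 197, 497, 455]
  Sibling for proof at L0: 68
L2: h(142,197)=(142*31+197)%997=611 [pair 0] h(497,455)=(497*31+455)%997=907 [pair 1] -> [611, 907]
  Sibling for proof at L1: 142
L3: h(611,907)=(611*31+907)%997=905 [pair 0] -> [905]
  Sibling for proof at L2: 907
Root: 905
Proof path (sibling hashes from leaf to root): [68, 142, 907]

Answer: 68 142 907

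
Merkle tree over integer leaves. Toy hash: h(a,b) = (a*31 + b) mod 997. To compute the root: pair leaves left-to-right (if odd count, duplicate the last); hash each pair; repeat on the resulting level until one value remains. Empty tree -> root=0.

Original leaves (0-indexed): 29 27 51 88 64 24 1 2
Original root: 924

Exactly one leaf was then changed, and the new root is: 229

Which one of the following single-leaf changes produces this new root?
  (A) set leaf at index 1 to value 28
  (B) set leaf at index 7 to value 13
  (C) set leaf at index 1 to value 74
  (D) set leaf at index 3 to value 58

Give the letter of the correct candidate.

Answer: C

Derivation:
Original leaves: [29, 27, 51, 88, 64, 24, 1, 2]
Target new root: 229
Try each candidate change and compute the resulting root:
Candidate A: set leaf[1] = 28 -> leaves = [29, 28, 51, 88, 64, 24, 1, 2]
  L0: [29, 28, 51, 88, 64, 24, 1, 2]
  L1: h(29,28)=(29*31+28)%997=927 h(51,88)=(51*31+88)%997=672 h(64,24)=(64*31+24)%997=14 h(1,2)=(1*31+2)%997=33 -> [927, 672, 14, 33]
  L2: h(927,672)=(927*31+672)%997=496 h(14,33)=(14*31+33)%997=467 -> [496, 467]
  L3: h(496,467)=(496*31+467)%997=888 -> [888]
  root = 888 != target 229
Candidate B: set leaf[7] = 13 -> leaves = [29, 27, 51, 88, 64, 24, 1, 13]
  L0: [29, 27, 51, 88, 64, 24, 1, 13]
  L1: h(29,27)=(29*31+27)%997=926 h(51,88)=(51*31+88)%997=672 h(64,24)=(64*31+24)%997=14 h(1,13)=(1*31+13)%997=44 -> [926, 672, 14, 44]
  L2: h(926,672)=(926*31+672)%997=465 h(14,44)=(14*31+44)%997=478 -> [465, 478]
  L3: h(465,478)=(465*31+478)%997=935 -> [935]
  root = 935 != target 229
Candidate C: set leaf[1] = 74 -> leaves = [29, 74, 51, 88, 64, 24, 1, 2]
  L0: [29, 74, 51, 88, 64, 24, 1, 2]
  L1: h(29,74)=(29*31+74)%997=973 h(51,88)=(51*31+88)%997=672 h(64,24)=(64*31+24)%997=14 h(1,2)=(1*31+2)%997=33 -> [973, 672, 14, 33]
  L2: h(973,672)=(973*31+672)%997=925 h(14,33)=(14*31+33)%997=467 -> [925, 467]
  L3: h(925,467)=(925*31+467)%997=229 -> [229]
  root = 229 == target 229  ** MATCH **
Candidate D: set leaf[3] = 58 -> leaves = [29, 27, 51, 58, 64, 24, 1, 2]
  L0: [29, 27, 51, 58, 64, 24, 1, 2]
  L1: h(29,27)=(29*31+27)%997=926 h(51,58)=(51*31+58)%997=642 h(64,24)=(64*31+24)%997=14 h(1,2)=(1*31+2)%997=33 -> [926, 642, 14, 33]
  L2: h(926,642)=(926*31+642)%997=435 h(14,33)=(14*31+33)%997=467 -> [435, 467]
  L3: h(435,467)=(435*31+467)%997=991 -> [991]
  root = 991 != target 229
Candidate C produces the target root.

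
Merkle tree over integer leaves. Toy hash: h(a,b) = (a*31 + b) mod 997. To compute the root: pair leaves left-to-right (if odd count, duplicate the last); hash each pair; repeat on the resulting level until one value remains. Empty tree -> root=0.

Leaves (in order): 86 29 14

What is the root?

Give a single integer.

Answer: 245

Derivation:
L0: [86, 29, 14]
L1: h(86,29)=(86*31+29)%997=701 h(14,14)=(14*31+14)%997=448 -> [701, 448]
L2: h(701,448)=(701*31+448)%997=245 -> [245]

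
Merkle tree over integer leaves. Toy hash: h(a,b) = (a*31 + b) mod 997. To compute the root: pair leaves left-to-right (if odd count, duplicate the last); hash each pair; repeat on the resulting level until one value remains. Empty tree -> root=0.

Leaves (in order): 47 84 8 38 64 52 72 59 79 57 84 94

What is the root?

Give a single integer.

Answer: 487

Derivation:
L0: [47, 84, 8, 38, 64, 52, 72, 59, 79, 57, 84, 94]
L1: h(47,84)=(47*31+84)%997=544 h(8,38)=(8*31+38)%997=286 h(64,52)=(64*31+52)%997=42 h(72,59)=(72*31+59)%997=297 h(79,57)=(79*31+57)%997=512 h(84,94)=(84*31+94)%997=704 -> [544, 286, 42, 297, 512, 704]
L2: h(544,286)=(544*31+286)%997=201 h(42,297)=(42*31+297)%997=602 h(512,704)=(512*31+704)%997=624 -> [201, 602, 624]
L3: h(201,602)=(201*31+602)%997=851 h(624,624)=(624*31+624)%997=28 -> [851, 28]
L4: h(851,28)=(851*31+28)%997=487 -> [487]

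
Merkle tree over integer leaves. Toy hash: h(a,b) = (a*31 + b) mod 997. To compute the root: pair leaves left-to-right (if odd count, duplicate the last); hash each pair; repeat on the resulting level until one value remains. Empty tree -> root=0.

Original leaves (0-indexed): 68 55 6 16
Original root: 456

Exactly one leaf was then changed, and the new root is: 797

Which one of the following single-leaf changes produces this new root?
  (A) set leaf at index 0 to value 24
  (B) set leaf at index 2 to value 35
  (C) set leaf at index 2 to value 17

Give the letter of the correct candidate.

Original leaves: [68, 55, 6, 16]
Target new root: 797
Try each candidate change and compute the resulting root:
Candidate A: set leaf[0] = 24 -> leaves = [24, 55, 6, 16]
  L0: [24, 55, 6, 16]
  L1: h(24,55)=(24*31+55)%997=799 h(6,16)=(6*31+16)%997=202 -> [799, 202]
  L2: h(799,202)=(799*31+202)%997=46 -> [46]
  root = 46 != target 797
Candidate B: set leaf[2] = 35 -> leaves = [68, 55, 35, 16]
  L0: [68, 55, 35, 16]
  L1: h(68,55)=(68*31+55)%997=169 h(35,16)=(35*31+16)%997=104 -> [169, 104]
  L2: h(169,104)=(169*31+104)%997=358 -> [358]
  root = 358 != target 797
Candidate C: set leaf[2] = 17 -> leaves = [68, 55, 17, 16]
  L0: [68, 55, 17, 16]
  L1: h(68,55)=(68*31+55)%997=169 h(17,16)=(17*31+16)%997=543 -> [169, 543]
  L2: h(169,543)=(169*31+543)%997=797 -> [797]
  root = 797 == target 797  ** MATCH **
Candidate C produces the target root.

Answer: C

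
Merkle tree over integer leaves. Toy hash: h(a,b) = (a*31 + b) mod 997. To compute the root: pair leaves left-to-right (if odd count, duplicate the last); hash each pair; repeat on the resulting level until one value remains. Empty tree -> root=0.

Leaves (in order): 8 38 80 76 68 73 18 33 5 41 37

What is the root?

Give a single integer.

Answer: 213

Derivation:
L0: [8, 38, 80, 76, 68, 73, 18, 33, 5, 41, 37]
L1: h(8,38)=(8*31+38)%997=286 h(80,76)=(80*31+76)%997=562 h(68,73)=(68*31+73)%997=187 h(18,33)=(18*31+33)%997=591 h(5,41)=(5*31+41)%997=196 h(37,37)=(37*31+37)%997=187 -> [286, 562, 187, 591, 196, 187]
L2: h(286,562)=(286*31+562)%997=455 h(187,591)=(187*31+591)%997=406 h(196,187)=(196*31+187)%997=281 -> [455, 406, 281]
L3: h(455,406)=(455*31+406)%997=553 h(281,281)=(281*31+281)%997=19 -> [553, 19]
L4: h(553,19)=(553*31+19)%997=213 -> [213]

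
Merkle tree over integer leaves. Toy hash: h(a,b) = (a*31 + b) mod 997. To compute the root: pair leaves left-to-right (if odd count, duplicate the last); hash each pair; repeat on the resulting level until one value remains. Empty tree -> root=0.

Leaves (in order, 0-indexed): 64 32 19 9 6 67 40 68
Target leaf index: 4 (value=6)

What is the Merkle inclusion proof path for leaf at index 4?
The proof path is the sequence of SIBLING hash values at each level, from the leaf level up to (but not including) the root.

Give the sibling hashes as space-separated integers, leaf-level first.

Answer: 67 311 283

Derivation:
L0 (leaves): [64, 32, 19, 9, 6, 67, 40, 68], target index=4
L1: h(64,32)=(64*31+32)%997=22 [pair 0] h(19,9)=(19*31+9)%997=598 [pair 1] h(6,67)=(6*31+67)%997=253 [pair 2] h(40,68)=(40*31+68)%997=311 [pair 3] -> [22, 598, 253, 311]
  Sibling for proof at L0: 67
L2: h(22,598)=(22*31+598)%997=283 [pair 0] h(253,311)=(253*31+311)%997=178 [pair 1] -> [283, 178]
  Sibling for proof at L1: 311
L3: h(283,178)=(283*31+178)%997=975 [pair 0] -> [975]
  Sibling for proof at L2: 283
Root: 975
Proof path (sibling hashes from leaf to root): [67, 311, 283]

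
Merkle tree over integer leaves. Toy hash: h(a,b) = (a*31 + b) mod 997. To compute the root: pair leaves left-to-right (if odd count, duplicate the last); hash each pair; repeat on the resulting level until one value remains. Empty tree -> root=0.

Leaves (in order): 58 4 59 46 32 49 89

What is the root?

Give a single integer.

Answer: 456

Derivation:
L0: [58, 4, 59, 46, 32, 49, 89]
L1: h(58,4)=(58*31+4)%997=805 h(59,46)=(59*31+46)%997=878 h(32,49)=(32*31+49)%997=44 h(89,89)=(89*31+89)%997=854 -> [805, 878, 44, 854]
L2: h(805,878)=(805*31+878)%997=908 h(44,854)=(44*31+854)%997=224 -> [908, 224]
L3: h(908,224)=(908*31+224)%997=456 -> [456]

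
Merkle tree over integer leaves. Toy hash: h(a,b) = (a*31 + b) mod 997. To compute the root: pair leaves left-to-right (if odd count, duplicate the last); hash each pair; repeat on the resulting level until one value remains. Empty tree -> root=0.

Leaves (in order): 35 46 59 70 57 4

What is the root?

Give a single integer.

Answer: 50

Derivation:
L0: [35, 46, 59, 70, 57, 4]
L1: h(35,46)=(35*31+46)%997=134 h(59,70)=(59*31+70)%997=902 h(57,4)=(57*31+4)%997=774 -> [134, 902, 774]
L2: h(134,902)=(134*31+902)%997=71 h(774,774)=(774*31+774)%997=840 -> [71, 840]
L3: h(71,840)=(71*31+840)%997=50 -> [50]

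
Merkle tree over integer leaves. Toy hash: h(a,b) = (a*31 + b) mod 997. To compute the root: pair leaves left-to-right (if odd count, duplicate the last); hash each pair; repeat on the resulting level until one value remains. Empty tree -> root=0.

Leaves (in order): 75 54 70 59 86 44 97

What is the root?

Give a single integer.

Answer: 779

Derivation:
L0: [75, 54, 70, 59, 86, 44, 97]
L1: h(75,54)=(75*31+54)%997=385 h(70,59)=(70*31+59)%997=235 h(86,44)=(86*31+44)%997=716 h(97,97)=(97*31+97)%997=113 -> [385, 235, 716, 113]
L2: h(385,235)=(385*31+235)%997=206 h(716,113)=(716*31+113)%997=375 -> [206, 375]
L3: h(206,375)=(206*31+375)%997=779 -> [779]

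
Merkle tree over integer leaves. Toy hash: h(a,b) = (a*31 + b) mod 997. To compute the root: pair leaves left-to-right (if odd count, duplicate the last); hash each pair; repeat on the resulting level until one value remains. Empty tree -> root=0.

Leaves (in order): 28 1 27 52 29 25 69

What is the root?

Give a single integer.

Answer: 208

Derivation:
L0: [28, 1, 27, 52, 29, 25, 69]
L1: h(28,1)=(28*31+1)%997=869 h(27,52)=(27*31+52)%997=889 h(29,25)=(29*31+25)%997=924 h(69,69)=(69*31+69)%997=214 -> [869, 889, 924, 214]
L2: h(869,889)=(869*31+889)%997=909 h(924,214)=(924*31+214)%997=942 -> [909, 942]
L3: h(909,942)=(909*31+942)%997=208 -> [208]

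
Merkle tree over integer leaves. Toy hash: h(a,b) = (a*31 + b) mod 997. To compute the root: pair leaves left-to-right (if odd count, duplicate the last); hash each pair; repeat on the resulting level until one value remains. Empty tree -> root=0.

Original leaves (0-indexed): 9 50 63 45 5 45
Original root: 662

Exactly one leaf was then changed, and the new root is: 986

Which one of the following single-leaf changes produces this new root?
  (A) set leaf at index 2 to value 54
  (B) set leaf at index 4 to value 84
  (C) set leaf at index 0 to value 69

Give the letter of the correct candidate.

Original leaves: [9, 50, 63, 45, 5, 45]
Target new root: 986
Try each candidate change and compute the resulting root:
Candidate A: set leaf[2] = 54 -> leaves = [9, 50, 54, 45, 5, 45]
  L0: [9, 50, 54, 45, 5, 45]
  L1: h(9,50)=(9*31+50)%997=329 h(54,45)=(54*31+45)%997=722 h(5,45)=(5*31+45)%997=200 -> [329, 722, 200]
  L2: h(329,722)=(329*31+722)%997=951 h(200,200)=(200*31+200)%997=418 -> [951, 418]
  L3: h(951,418)=(951*31+418)%997=986 -> [986]
  root = 986 == target 986  ** MATCH **
Candidate B: set leaf[4] = 84 -> leaves = [9, 50, 63, 45, 84, 45]
  L0: [9, 50, 63, 45, 84, 45]
  L1: h(9,50)=(9*31+50)%997=329 h(63,45)=(63*31+45)%997=4 h(84,45)=(84*31+45)%997=655 -> [329, 4, 655]
  L2: h(329,4)=(329*31+4)%997=233 h(655,655)=(655*31+655)%997=23 -> [233, 23]
  L3: h(233,23)=(233*31+23)%997=267 -> [267]
  root = 267 != target 986
Candidate C: set leaf[0] = 69 -> leaves = [69, 50, 63, 45, 5, 45]
  L0: [69, 50, 63, 45, 5, 45]
  L1: h(69,50)=(69*31+50)%997=195 h(63,45)=(63*31+45)%997=4 h(5,45)=(5*31+45)%997=200 -> [195, 4, 200]
  L2: h(195,4)=(195*31+4)%997=67 h(200,200)=(200*31+200)%997=418 -> [67, 418]
  L3: h(67,418)=(67*31+418)%997=501 -> [501]
  root = 501 != target 986
Candidate A produces the target root.

Answer: A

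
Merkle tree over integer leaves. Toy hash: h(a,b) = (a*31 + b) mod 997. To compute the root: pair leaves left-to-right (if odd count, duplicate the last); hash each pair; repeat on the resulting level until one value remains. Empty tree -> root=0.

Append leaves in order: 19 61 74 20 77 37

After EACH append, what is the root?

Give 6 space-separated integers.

Answer: 19 650 584 530 563 280

Derivation:
After append 19 (leaves=[19]):
  L0: [19]
  root=19
After append 61 (leaves=[19, 61]):
  L0: [19, 61]
  L1: h(19,61)=(19*31+61)%997=650 -> [650]
  root=650
After append 74 (leaves=[19, 61, 74]):
  L0: [19, 61, 74]
  L1: h(19,61)=(19*31+61)%997=650 h(74,74)=(74*31+74)%997=374 -> [650, 374]
  L2: h(650,374)=(650*31+374)%997=584 -> [584]
  root=584
After append 20 (leaves=[19, 61, 74, 20]):
  L0: [19, 61, 74, 20]
  L1: h(19,61)=(19*31+61)%997=650 h(74,20)=(74*31+20)%997=320 -> [650, 320]
  L2: h(650,320)=(650*31+320)%997=530 -> [530]
  root=530
After append 77 (leaves=[19, 61, 74, 20, 77]):
  L0: [19, 61, 74, 20, 77]
  L1: h(19,61)=(19*31+61)%997=650 h(74,20)=(74*31+20)%997=320 h(77,77)=(77*31+77)%997=470 -> [650, 320, 470]
  L2: h(650,320)=(650*31+320)%997=530 h(470,470)=(470*31+470)%997=85 -> [530, 85]
  L3: h(530,85)=(530*31+85)%997=563 -> [563]
  root=563
After append 37 (leaves=[19, 61, 74, 20, 77, 37]):
  L0: [19, 61, 74, 20, 77, 37]
  L1: h(19,61)=(19*31+61)%997=650 h(74,20)=(74*31+20)%997=320 h(77,37)=(77*31+37)%997=430 -> [650, 320, 430]
  L2: h(650,320)=(650*31+320)%997=530 h(430,430)=(430*31+430)%997=799 -> [530, 799]
  L3: h(530,799)=(530*31+799)%997=280 -> [280]
  root=280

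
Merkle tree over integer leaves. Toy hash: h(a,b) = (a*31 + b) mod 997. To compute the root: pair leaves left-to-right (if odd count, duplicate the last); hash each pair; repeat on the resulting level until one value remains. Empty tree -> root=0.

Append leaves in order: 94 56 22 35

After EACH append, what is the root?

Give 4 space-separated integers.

After append 94 (leaves=[94]):
  L0: [94]
  root=94
After append 56 (leaves=[94, 56]):
  L0: [94, 56]
  L1: h(94,56)=(94*31+56)%997=976 -> [976]
  root=976
After append 22 (leaves=[94, 56, 22]):
  L0: [94, 56, 22]
  L1: h(94,56)=(94*31+56)%997=976 h(22,22)=(22*31+22)%997=704 -> [976, 704]
  L2: h(976,704)=(976*31+704)%997=53 -> [53]
  root=53
After append 35 (leaves=[94, 56, 22, 35]):
  L0: [94, 56, 22, 35]
  L1: h(94,56)=(94*31+56)%997=976 h(22,35)=(22*31+35)%997=717 -> [976, 717]
  L2: h(976,717)=(976*31+717)%997=66 -> [66]
  root=66

Answer: 94 976 53 66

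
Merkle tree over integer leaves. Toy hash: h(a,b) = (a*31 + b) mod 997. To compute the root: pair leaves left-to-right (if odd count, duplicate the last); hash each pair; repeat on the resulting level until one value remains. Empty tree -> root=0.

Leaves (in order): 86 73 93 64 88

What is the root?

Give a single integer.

Answer: 114

Derivation:
L0: [86, 73, 93, 64, 88]
L1: h(86,73)=(86*31+73)%997=745 h(93,64)=(93*31+64)%997=953 h(88,88)=(88*31+88)%997=822 -> [745, 953, 822]
L2: h(745,953)=(745*31+953)%997=120 h(822,822)=(822*31+822)%997=382 -> [120, 382]
L3: h(120,382)=(120*31+382)%997=114 -> [114]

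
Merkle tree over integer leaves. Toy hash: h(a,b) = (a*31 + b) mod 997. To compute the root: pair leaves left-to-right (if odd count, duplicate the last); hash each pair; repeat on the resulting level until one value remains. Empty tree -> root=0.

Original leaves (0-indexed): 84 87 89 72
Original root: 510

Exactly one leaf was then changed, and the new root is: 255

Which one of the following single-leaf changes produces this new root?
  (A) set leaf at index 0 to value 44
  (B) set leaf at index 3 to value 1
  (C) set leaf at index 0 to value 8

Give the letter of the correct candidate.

Original leaves: [84, 87, 89, 72]
Target new root: 255
Try each candidate change and compute the resulting root:
Candidate A: set leaf[0] = 44 -> leaves = [44, 87, 89, 72]
  L0: [44, 87, 89, 72]
  L1: h(44,87)=(44*31+87)%997=454 h(89,72)=(89*31+72)%997=837 -> [454, 837]
  L2: h(454,837)=(454*31+837)%997=953 -> [953]
  root = 953 != target 255
Candidate B: set leaf[3] = 1 -> leaves = [84, 87, 89, 1]
  L0: [84, 87, 89, 1]
  L1: h(84,87)=(84*31+87)%997=697 h(89,1)=(89*31+1)%997=766 -> [697, 766]
  L2: h(697,766)=(697*31+766)%997=439 -> [439]
  root = 439 != target 255
Candidate C: set leaf[0] = 8 -> leaves = [8, 87, 89, 72]
  L0: [8, 87, 89, 72]
  L1: h(8,87)=(8*31+87)%997=335 h(89,72)=(89*31+72)%997=837 -> [335, 837]
  L2: h(335,837)=(335*31+837)%997=255 -> [255]
  root = 255 == target 255  ** MATCH **
Candidate C produces the target root.

Answer: C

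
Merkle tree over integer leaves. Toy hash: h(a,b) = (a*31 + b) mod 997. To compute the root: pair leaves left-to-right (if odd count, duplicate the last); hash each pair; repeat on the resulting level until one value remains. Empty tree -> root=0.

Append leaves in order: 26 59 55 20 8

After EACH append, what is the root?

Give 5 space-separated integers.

Answer: 26 865 659 624 617

Derivation:
After append 26 (leaves=[26]):
  L0: [26]
  root=26
After append 59 (leaves=[26, 59]):
  L0: [26, 59]
  L1: h(26,59)=(26*31+59)%997=865 -> [865]
  root=865
After append 55 (leaves=[26, 59, 55]):
  L0: [26, 59, 55]
  L1: h(26,59)=(26*31+59)%997=865 h(55,55)=(55*31+55)%997=763 -> [865, 763]
  L2: h(865,763)=(865*31+763)%997=659 -> [659]
  root=659
After append 20 (leaves=[26, 59, 55, 20]):
  L0: [26, 59, 55, 20]
  L1: h(26,59)=(26*31+59)%997=865 h(55,20)=(55*31+20)%997=728 -> [865, 728]
  L2: h(865,728)=(865*31+728)%997=624 -> [624]
  root=624
After append 8 (leaves=[26, 59, 55, 20, 8]):
  L0: [26, 59, 55, 20, 8]
  L1: h(26,59)=(26*31+59)%997=865 h(55,20)=(55*31+20)%997=728 h(8,8)=(8*31+8)%997=256 -> [865, 728, 256]
  L2: h(865,728)=(865*31+728)%997=624 h(256,256)=(256*31+256)%997=216 -> [624, 216]
  L3: h(624,216)=(624*31+216)%997=617 -> [617]
  root=617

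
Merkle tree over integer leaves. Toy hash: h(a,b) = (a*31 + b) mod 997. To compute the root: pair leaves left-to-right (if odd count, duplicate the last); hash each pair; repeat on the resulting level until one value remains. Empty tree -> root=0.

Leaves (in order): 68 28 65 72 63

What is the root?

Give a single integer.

L0: [68, 28, 65, 72, 63]
L1: h(68,28)=(68*31+28)%997=142 h(65,72)=(65*31+72)%997=93 h(63,63)=(63*31+63)%997=22 -> [142, 93, 22]
L2: h(142,93)=(142*31+93)%997=507 h(22,22)=(22*31+22)%997=704 -> [507, 704]
L3: h(507,704)=(507*31+704)%997=469 -> [469]

Answer: 469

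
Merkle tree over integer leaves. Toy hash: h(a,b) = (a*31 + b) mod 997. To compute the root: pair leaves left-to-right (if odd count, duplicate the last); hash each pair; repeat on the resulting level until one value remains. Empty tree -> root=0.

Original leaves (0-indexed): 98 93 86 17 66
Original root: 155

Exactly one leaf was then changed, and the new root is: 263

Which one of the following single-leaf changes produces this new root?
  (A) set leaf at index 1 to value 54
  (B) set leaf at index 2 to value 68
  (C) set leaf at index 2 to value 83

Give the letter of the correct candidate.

Answer: C

Derivation:
Original leaves: [98, 93, 86, 17, 66]
Target new root: 263
Try each candidate change and compute the resulting root:
Candidate A: set leaf[1] = 54 -> leaves = [98, 54, 86, 17, 66]
  L0: [98, 54, 86, 17, 66]
  L1: h(98,54)=(98*31+54)%997=101 h(86,17)=(86*31+17)%997=689 h(66,66)=(66*31+66)%997=118 -> [101, 689, 118]
  L2: h(101,689)=(101*31+689)%997=829 h(118,118)=(118*31+118)%997=785 -> [829, 785]
  L3: h(829,785)=(829*31+785)%997=562 -> [562]
  root = 562 != target 263
Candidate B: set leaf[2] = 68 -> leaves = [98, 93, 68, 17, 66]
  L0: [98, 93, 68, 17, 66]
  L1: h(98,93)=(98*31+93)%997=140 h(68,17)=(68*31+17)%997=131 h(66,66)=(66*31+66)%997=118 -> [140, 131, 118]
  L2: h(140,131)=(140*31+131)%997=483 h(118,118)=(118*31+118)%997=785 -> [483, 785]
  L3: h(483,785)=(483*31+785)%997=803 -> [803]
  root = 803 != target 263
Candidate C: set leaf[2] = 83 -> leaves = [98, 93, 83, 17, 66]
  L0: [98, 93, 83, 17, 66]
  L1: h(98,93)=(98*31+93)%997=140 h(83,17)=(83*31+17)%997=596 h(66,66)=(66*31+66)%997=118 -> [140, 596, 118]
  L2: h(140,596)=(140*31+596)%997=948 h(118,118)=(118*31+118)%997=785 -> [948, 785]
  L3: h(948,785)=(948*31+785)%997=263 -> [263]
  root = 263 == target 263  ** MATCH **
Candidate C produces the target root.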